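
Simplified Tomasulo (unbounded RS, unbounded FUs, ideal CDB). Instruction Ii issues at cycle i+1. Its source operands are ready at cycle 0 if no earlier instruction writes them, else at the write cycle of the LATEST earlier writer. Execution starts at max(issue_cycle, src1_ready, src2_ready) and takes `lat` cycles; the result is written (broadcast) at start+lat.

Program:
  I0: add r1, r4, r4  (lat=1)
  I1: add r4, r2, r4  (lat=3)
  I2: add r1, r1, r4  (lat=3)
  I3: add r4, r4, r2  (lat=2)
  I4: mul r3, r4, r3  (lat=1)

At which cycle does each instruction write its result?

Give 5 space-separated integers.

I0 add r1: issue@1 deps=(None,None) exec_start@1 write@2
I1 add r4: issue@2 deps=(None,None) exec_start@2 write@5
I2 add r1: issue@3 deps=(0,1) exec_start@5 write@8
I3 add r4: issue@4 deps=(1,None) exec_start@5 write@7
I4 mul r3: issue@5 deps=(3,None) exec_start@7 write@8

Answer: 2 5 8 7 8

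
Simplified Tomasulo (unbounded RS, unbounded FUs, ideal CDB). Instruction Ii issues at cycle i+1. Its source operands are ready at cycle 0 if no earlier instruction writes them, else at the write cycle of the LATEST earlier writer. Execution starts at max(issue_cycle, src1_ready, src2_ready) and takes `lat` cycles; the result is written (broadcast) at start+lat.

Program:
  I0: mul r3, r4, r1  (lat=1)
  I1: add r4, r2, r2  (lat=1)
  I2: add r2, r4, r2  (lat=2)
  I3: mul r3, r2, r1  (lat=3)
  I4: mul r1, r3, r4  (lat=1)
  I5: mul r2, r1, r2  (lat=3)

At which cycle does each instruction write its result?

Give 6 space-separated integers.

Answer: 2 3 5 8 9 12

Derivation:
I0 mul r3: issue@1 deps=(None,None) exec_start@1 write@2
I1 add r4: issue@2 deps=(None,None) exec_start@2 write@3
I2 add r2: issue@3 deps=(1,None) exec_start@3 write@5
I3 mul r3: issue@4 deps=(2,None) exec_start@5 write@8
I4 mul r1: issue@5 deps=(3,1) exec_start@8 write@9
I5 mul r2: issue@6 deps=(4,2) exec_start@9 write@12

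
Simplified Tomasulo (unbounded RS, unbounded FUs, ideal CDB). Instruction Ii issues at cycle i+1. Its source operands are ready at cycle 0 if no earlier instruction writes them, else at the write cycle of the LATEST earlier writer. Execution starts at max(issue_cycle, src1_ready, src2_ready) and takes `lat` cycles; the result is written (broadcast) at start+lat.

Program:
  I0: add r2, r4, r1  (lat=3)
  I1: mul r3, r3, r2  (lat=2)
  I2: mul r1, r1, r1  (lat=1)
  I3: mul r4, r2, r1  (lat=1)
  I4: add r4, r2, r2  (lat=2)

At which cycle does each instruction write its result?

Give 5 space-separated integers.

Answer: 4 6 4 5 7

Derivation:
I0 add r2: issue@1 deps=(None,None) exec_start@1 write@4
I1 mul r3: issue@2 deps=(None,0) exec_start@4 write@6
I2 mul r1: issue@3 deps=(None,None) exec_start@3 write@4
I3 mul r4: issue@4 deps=(0,2) exec_start@4 write@5
I4 add r4: issue@5 deps=(0,0) exec_start@5 write@7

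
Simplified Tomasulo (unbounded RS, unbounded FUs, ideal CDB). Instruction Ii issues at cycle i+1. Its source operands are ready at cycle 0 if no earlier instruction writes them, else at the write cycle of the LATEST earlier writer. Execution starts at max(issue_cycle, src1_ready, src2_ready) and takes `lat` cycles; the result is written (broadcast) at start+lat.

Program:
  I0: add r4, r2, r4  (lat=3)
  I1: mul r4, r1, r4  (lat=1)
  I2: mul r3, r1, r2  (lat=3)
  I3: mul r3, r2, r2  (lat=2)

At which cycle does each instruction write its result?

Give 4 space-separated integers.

I0 add r4: issue@1 deps=(None,None) exec_start@1 write@4
I1 mul r4: issue@2 deps=(None,0) exec_start@4 write@5
I2 mul r3: issue@3 deps=(None,None) exec_start@3 write@6
I3 mul r3: issue@4 deps=(None,None) exec_start@4 write@6

Answer: 4 5 6 6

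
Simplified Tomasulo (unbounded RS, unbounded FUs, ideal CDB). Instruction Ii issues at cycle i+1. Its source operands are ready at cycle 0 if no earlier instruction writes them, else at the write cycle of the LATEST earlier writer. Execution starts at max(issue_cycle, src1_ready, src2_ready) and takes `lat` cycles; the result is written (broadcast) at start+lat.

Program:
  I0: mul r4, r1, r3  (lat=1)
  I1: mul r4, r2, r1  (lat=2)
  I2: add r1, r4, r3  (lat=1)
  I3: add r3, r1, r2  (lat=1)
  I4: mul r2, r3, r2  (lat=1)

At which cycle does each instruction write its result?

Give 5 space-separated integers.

Answer: 2 4 5 6 7

Derivation:
I0 mul r4: issue@1 deps=(None,None) exec_start@1 write@2
I1 mul r4: issue@2 deps=(None,None) exec_start@2 write@4
I2 add r1: issue@3 deps=(1,None) exec_start@4 write@5
I3 add r3: issue@4 deps=(2,None) exec_start@5 write@6
I4 mul r2: issue@5 deps=(3,None) exec_start@6 write@7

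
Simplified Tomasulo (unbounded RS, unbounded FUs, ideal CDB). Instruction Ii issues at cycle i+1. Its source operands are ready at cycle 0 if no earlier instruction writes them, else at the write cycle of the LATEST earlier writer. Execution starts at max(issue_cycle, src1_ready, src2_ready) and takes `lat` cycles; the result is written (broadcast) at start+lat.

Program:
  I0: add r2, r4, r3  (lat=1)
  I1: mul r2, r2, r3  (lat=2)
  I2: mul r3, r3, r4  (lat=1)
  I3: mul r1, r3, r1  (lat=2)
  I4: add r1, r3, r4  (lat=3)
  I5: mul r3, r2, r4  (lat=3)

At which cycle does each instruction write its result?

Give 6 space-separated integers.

I0 add r2: issue@1 deps=(None,None) exec_start@1 write@2
I1 mul r2: issue@2 deps=(0,None) exec_start@2 write@4
I2 mul r3: issue@3 deps=(None,None) exec_start@3 write@4
I3 mul r1: issue@4 deps=(2,None) exec_start@4 write@6
I4 add r1: issue@5 deps=(2,None) exec_start@5 write@8
I5 mul r3: issue@6 deps=(1,None) exec_start@6 write@9

Answer: 2 4 4 6 8 9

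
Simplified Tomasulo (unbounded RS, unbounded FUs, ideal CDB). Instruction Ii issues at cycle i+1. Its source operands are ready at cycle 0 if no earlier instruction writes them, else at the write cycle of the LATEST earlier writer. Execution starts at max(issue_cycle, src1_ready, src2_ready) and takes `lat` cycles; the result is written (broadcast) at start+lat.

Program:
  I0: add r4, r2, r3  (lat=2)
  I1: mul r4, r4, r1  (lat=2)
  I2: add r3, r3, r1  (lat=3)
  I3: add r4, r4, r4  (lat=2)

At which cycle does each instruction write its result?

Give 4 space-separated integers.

I0 add r4: issue@1 deps=(None,None) exec_start@1 write@3
I1 mul r4: issue@2 deps=(0,None) exec_start@3 write@5
I2 add r3: issue@3 deps=(None,None) exec_start@3 write@6
I3 add r4: issue@4 deps=(1,1) exec_start@5 write@7

Answer: 3 5 6 7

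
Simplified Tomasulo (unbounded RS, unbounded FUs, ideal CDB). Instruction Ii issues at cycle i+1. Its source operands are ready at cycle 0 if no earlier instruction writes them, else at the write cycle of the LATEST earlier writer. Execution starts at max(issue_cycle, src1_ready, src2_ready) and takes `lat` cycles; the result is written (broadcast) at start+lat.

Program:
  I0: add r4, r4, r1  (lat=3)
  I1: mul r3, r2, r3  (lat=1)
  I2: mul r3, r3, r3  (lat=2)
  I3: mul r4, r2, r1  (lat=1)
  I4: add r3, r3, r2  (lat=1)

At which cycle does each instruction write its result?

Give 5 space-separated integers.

Answer: 4 3 5 5 6

Derivation:
I0 add r4: issue@1 deps=(None,None) exec_start@1 write@4
I1 mul r3: issue@2 deps=(None,None) exec_start@2 write@3
I2 mul r3: issue@3 deps=(1,1) exec_start@3 write@5
I3 mul r4: issue@4 deps=(None,None) exec_start@4 write@5
I4 add r3: issue@5 deps=(2,None) exec_start@5 write@6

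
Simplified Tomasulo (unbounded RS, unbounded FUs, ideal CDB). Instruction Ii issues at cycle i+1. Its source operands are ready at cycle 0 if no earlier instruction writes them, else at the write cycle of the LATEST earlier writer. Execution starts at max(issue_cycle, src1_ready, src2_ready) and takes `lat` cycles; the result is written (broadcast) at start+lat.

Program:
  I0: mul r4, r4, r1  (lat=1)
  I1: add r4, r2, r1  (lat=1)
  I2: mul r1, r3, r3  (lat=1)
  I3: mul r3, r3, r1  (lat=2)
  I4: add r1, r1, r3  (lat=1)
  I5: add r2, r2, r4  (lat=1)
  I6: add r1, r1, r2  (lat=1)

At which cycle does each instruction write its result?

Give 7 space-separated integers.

Answer: 2 3 4 6 7 7 8

Derivation:
I0 mul r4: issue@1 deps=(None,None) exec_start@1 write@2
I1 add r4: issue@2 deps=(None,None) exec_start@2 write@3
I2 mul r1: issue@3 deps=(None,None) exec_start@3 write@4
I3 mul r3: issue@4 deps=(None,2) exec_start@4 write@6
I4 add r1: issue@5 deps=(2,3) exec_start@6 write@7
I5 add r2: issue@6 deps=(None,1) exec_start@6 write@7
I6 add r1: issue@7 deps=(4,5) exec_start@7 write@8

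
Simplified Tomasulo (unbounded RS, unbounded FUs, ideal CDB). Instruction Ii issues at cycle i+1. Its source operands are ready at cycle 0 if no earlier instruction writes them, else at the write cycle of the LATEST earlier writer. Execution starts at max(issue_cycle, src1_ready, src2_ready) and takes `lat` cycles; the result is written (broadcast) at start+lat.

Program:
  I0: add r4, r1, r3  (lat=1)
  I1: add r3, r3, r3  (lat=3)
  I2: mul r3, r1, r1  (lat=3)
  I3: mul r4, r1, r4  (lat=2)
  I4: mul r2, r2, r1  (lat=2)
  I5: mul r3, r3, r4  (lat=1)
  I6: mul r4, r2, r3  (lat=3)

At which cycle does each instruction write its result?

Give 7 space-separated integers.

Answer: 2 5 6 6 7 7 10

Derivation:
I0 add r4: issue@1 deps=(None,None) exec_start@1 write@2
I1 add r3: issue@2 deps=(None,None) exec_start@2 write@5
I2 mul r3: issue@3 deps=(None,None) exec_start@3 write@6
I3 mul r4: issue@4 deps=(None,0) exec_start@4 write@6
I4 mul r2: issue@5 deps=(None,None) exec_start@5 write@7
I5 mul r3: issue@6 deps=(2,3) exec_start@6 write@7
I6 mul r4: issue@7 deps=(4,5) exec_start@7 write@10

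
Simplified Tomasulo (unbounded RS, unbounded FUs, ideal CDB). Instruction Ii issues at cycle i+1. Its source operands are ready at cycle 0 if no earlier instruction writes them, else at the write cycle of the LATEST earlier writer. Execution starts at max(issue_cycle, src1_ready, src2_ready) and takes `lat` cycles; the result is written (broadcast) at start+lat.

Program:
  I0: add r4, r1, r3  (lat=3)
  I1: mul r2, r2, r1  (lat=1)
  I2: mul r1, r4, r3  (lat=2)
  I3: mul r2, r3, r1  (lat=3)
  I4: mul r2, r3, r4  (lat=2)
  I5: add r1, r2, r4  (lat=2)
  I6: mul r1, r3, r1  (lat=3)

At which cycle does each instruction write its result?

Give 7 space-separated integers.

I0 add r4: issue@1 deps=(None,None) exec_start@1 write@4
I1 mul r2: issue@2 deps=(None,None) exec_start@2 write@3
I2 mul r1: issue@3 deps=(0,None) exec_start@4 write@6
I3 mul r2: issue@4 deps=(None,2) exec_start@6 write@9
I4 mul r2: issue@5 deps=(None,0) exec_start@5 write@7
I5 add r1: issue@6 deps=(4,0) exec_start@7 write@9
I6 mul r1: issue@7 deps=(None,5) exec_start@9 write@12

Answer: 4 3 6 9 7 9 12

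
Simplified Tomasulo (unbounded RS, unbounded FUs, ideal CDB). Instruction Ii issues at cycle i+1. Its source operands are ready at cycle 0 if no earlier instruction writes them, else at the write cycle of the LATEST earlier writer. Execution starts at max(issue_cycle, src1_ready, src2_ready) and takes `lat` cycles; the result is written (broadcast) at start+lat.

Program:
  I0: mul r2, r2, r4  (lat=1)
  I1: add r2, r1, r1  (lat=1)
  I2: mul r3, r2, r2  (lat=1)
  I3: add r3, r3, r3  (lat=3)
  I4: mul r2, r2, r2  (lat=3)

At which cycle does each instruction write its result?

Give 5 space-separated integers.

I0 mul r2: issue@1 deps=(None,None) exec_start@1 write@2
I1 add r2: issue@2 deps=(None,None) exec_start@2 write@3
I2 mul r3: issue@3 deps=(1,1) exec_start@3 write@4
I3 add r3: issue@4 deps=(2,2) exec_start@4 write@7
I4 mul r2: issue@5 deps=(1,1) exec_start@5 write@8

Answer: 2 3 4 7 8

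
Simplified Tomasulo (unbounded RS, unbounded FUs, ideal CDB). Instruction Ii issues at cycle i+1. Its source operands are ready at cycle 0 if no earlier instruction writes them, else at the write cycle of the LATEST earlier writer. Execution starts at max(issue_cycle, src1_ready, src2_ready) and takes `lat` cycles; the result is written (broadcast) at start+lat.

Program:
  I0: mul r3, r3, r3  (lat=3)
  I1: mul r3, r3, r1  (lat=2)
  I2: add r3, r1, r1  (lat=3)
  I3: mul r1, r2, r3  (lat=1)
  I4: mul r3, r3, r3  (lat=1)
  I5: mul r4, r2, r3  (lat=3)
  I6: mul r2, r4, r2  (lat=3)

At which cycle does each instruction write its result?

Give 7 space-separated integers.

Answer: 4 6 6 7 7 10 13

Derivation:
I0 mul r3: issue@1 deps=(None,None) exec_start@1 write@4
I1 mul r3: issue@2 deps=(0,None) exec_start@4 write@6
I2 add r3: issue@3 deps=(None,None) exec_start@3 write@6
I3 mul r1: issue@4 deps=(None,2) exec_start@6 write@7
I4 mul r3: issue@5 deps=(2,2) exec_start@6 write@7
I5 mul r4: issue@6 deps=(None,4) exec_start@7 write@10
I6 mul r2: issue@7 deps=(5,None) exec_start@10 write@13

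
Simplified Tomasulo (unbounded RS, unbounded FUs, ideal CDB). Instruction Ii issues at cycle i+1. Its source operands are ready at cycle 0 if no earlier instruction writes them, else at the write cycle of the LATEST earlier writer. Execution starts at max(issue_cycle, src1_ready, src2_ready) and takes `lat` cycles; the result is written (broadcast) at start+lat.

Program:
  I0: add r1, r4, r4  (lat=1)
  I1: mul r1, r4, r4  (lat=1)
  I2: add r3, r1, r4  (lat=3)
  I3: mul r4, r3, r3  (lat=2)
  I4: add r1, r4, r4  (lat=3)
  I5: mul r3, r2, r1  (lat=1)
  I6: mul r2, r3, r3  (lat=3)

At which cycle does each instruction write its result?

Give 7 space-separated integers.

Answer: 2 3 6 8 11 12 15

Derivation:
I0 add r1: issue@1 deps=(None,None) exec_start@1 write@2
I1 mul r1: issue@2 deps=(None,None) exec_start@2 write@3
I2 add r3: issue@3 deps=(1,None) exec_start@3 write@6
I3 mul r4: issue@4 deps=(2,2) exec_start@6 write@8
I4 add r1: issue@5 deps=(3,3) exec_start@8 write@11
I5 mul r3: issue@6 deps=(None,4) exec_start@11 write@12
I6 mul r2: issue@7 deps=(5,5) exec_start@12 write@15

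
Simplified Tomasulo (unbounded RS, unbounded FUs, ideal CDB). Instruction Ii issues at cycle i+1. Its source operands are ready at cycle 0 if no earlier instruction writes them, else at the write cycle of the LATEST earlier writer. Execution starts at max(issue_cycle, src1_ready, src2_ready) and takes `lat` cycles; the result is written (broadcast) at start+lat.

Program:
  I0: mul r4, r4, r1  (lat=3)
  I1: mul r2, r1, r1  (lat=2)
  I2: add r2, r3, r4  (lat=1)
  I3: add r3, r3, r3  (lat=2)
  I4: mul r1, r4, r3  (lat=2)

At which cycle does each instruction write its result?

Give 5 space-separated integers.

Answer: 4 4 5 6 8

Derivation:
I0 mul r4: issue@1 deps=(None,None) exec_start@1 write@4
I1 mul r2: issue@2 deps=(None,None) exec_start@2 write@4
I2 add r2: issue@3 deps=(None,0) exec_start@4 write@5
I3 add r3: issue@4 deps=(None,None) exec_start@4 write@6
I4 mul r1: issue@5 deps=(0,3) exec_start@6 write@8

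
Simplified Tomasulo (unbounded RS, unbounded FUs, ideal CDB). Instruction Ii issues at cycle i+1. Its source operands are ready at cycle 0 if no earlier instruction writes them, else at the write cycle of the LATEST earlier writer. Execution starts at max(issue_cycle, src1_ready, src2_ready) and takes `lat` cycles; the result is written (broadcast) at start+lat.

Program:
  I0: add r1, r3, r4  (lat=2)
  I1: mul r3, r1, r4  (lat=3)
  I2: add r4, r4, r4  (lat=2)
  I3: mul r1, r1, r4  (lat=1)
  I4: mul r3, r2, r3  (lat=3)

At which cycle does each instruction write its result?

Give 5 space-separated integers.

Answer: 3 6 5 6 9

Derivation:
I0 add r1: issue@1 deps=(None,None) exec_start@1 write@3
I1 mul r3: issue@2 deps=(0,None) exec_start@3 write@6
I2 add r4: issue@3 deps=(None,None) exec_start@3 write@5
I3 mul r1: issue@4 deps=(0,2) exec_start@5 write@6
I4 mul r3: issue@5 deps=(None,1) exec_start@6 write@9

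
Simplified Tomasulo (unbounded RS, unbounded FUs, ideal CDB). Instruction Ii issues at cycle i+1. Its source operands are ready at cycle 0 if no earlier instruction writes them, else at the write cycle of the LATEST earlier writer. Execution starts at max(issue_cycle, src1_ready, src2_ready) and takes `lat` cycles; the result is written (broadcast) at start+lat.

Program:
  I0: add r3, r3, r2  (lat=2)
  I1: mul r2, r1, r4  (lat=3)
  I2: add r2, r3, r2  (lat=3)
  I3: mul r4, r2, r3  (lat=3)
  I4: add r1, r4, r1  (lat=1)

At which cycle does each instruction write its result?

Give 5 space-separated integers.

Answer: 3 5 8 11 12

Derivation:
I0 add r3: issue@1 deps=(None,None) exec_start@1 write@3
I1 mul r2: issue@2 deps=(None,None) exec_start@2 write@5
I2 add r2: issue@3 deps=(0,1) exec_start@5 write@8
I3 mul r4: issue@4 deps=(2,0) exec_start@8 write@11
I4 add r1: issue@5 deps=(3,None) exec_start@11 write@12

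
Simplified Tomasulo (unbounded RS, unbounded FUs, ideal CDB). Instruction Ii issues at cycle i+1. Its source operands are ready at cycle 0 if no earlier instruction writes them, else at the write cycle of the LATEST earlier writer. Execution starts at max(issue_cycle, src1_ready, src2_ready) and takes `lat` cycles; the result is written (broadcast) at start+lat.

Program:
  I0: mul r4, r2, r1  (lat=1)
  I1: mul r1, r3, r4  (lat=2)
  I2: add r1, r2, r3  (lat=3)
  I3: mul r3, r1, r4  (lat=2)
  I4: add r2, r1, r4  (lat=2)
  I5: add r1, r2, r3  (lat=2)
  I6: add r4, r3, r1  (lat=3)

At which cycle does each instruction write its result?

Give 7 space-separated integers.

Answer: 2 4 6 8 8 10 13

Derivation:
I0 mul r4: issue@1 deps=(None,None) exec_start@1 write@2
I1 mul r1: issue@2 deps=(None,0) exec_start@2 write@4
I2 add r1: issue@3 deps=(None,None) exec_start@3 write@6
I3 mul r3: issue@4 deps=(2,0) exec_start@6 write@8
I4 add r2: issue@5 deps=(2,0) exec_start@6 write@8
I5 add r1: issue@6 deps=(4,3) exec_start@8 write@10
I6 add r4: issue@7 deps=(3,5) exec_start@10 write@13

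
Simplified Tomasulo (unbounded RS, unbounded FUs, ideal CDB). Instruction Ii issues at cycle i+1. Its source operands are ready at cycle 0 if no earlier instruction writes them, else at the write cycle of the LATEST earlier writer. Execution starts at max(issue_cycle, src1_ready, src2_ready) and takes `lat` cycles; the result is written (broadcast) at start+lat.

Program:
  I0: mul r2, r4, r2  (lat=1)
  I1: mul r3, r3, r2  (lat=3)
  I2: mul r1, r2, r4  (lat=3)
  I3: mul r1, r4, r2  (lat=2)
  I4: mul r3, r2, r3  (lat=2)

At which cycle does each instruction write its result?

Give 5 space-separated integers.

Answer: 2 5 6 6 7

Derivation:
I0 mul r2: issue@1 deps=(None,None) exec_start@1 write@2
I1 mul r3: issue@2 deps=(None,0) exec_start@2 write@5
I2 mul r1: issue@3 deps=(0,None) exec_start@3 write@6
I3 mul r1: issue@4 deps=(None,0) exec_start@4 write@6
I4 mul r3: issue@5 deps=(0,1) exec_start@5 write@7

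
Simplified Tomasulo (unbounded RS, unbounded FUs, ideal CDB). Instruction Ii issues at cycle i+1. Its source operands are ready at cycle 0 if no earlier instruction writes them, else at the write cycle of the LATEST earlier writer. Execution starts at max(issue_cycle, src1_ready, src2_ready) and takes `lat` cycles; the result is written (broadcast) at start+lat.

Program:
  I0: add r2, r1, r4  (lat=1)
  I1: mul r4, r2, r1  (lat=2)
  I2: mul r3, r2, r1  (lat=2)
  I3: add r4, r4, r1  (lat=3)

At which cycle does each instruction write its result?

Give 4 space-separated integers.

Answer: 2 4 5 7

Derivation:
I0 add r2: issue@1 deps=(None,None) exec_start@1 write@2
I1 mul r4: issue@2 deps=(0,None) exec_start@2 write@4
I2 mul r3: issue@3 deps=(0,None) exec_start@3 write@5
I3 add r4: issue@4 deps=(1,None) exec_start@4 write@7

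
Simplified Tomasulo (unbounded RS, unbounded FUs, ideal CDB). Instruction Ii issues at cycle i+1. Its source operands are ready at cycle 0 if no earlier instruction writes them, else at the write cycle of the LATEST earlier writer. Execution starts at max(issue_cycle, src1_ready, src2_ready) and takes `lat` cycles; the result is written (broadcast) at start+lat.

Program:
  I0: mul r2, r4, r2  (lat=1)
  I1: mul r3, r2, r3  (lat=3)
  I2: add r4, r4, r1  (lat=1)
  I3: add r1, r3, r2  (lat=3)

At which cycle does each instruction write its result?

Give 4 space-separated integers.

Answer: 2 5 4 8

Derivation:
I0 mul r2: issue@1 deps=(None,None) exec_start@1 write@2
I1 mul r3: issue@2 deps=(0,None) exec_start@2 write@5
I2 add r4: issue@3 deps=(None,None) exec_start@3 write@4
I3 add r1: issue@4 deps=(1,0) exec_start@5 write@8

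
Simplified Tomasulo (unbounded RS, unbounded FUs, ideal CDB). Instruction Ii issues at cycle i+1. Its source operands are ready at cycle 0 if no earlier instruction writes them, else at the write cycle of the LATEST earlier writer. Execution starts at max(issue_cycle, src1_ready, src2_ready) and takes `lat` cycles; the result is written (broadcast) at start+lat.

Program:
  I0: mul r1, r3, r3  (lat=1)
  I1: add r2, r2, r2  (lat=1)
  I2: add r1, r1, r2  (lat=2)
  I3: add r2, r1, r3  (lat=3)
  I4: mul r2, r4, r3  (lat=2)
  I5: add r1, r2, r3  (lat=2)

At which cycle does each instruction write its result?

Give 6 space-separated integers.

I0 mul r1: issue@1 deps=(None,None) exec_start@1 write@2
I1 add r2: issue@2 deps=(None,None) exec_start@2 write@3
I2 add r1: issue@3 deps=(0,1) exec_start@3 write@5
I3 add r2: issue@4 deps=(2,None) exec_start@5 write@8
I4 mul r2: issue@5 deps=(None,None) exec_start@5 write@7
I5 add r1: issue@6 deps=(4,None) exec_start@7 write@9

Answer: 2 3 5 8 7 9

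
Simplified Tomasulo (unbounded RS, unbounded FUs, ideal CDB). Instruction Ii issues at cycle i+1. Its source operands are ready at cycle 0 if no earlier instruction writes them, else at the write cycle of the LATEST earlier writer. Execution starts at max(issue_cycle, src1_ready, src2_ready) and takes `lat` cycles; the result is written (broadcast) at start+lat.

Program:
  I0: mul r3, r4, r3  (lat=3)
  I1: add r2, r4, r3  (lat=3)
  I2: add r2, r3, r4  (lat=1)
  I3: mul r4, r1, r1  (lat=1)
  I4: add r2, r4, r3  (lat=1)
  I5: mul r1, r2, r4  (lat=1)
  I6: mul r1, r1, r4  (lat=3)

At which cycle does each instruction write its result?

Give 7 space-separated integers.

I0 mul r3: issue@1 deps=(None,None) exec_start@1 write@4
I1 add r2: issue@2 deps=(None,0) exec_start@4 write@7
I2 add r2: issue@3 deps=(0,None) exec_start@4 write@5
I3 mul r4: issue@4 deps=(None,None) exec_start@4 write@5
I4 add r2: issue@5 deps=(3,0) exec_start@5 write@6
I5 mul r1: issue@6 deps=(4,3) exec_start@6 write@7
I6 mul r1: issue@7 deps=(5,3) exec_start@7 write@10

Answer: 4 7 5 5 6 7 10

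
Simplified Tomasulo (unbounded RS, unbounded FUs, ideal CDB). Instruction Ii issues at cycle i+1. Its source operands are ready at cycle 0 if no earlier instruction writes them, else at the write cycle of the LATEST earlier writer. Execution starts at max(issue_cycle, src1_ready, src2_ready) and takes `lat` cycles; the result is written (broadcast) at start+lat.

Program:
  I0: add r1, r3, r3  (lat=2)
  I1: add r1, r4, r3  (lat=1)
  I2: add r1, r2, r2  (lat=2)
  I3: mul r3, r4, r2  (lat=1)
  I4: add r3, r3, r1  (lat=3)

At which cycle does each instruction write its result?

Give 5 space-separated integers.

I0 add r1: issue@1 deps=(None,None) exec_start@1 write@3
I1 add r1: issue@2 deps=(None,None) exec_start@2 write@3
I2 add r1: issue@3 deps=(None,None) exec_start@3 write@5
I3 mul r3: issue@4 deps=(None,None) exec_start@4 write@5
I4 add r3: issue@5 deps=(3,2) exec_start@5 write@8

Answer: 3 3 5 5 8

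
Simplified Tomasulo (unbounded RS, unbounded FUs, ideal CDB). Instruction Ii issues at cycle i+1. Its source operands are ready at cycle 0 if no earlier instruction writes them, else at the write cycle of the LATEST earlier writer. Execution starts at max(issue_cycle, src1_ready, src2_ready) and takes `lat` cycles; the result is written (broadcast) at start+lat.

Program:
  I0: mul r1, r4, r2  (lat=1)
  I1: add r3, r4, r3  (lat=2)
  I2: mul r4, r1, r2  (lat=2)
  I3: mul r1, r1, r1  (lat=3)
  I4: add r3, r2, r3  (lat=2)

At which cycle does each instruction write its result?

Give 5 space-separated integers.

I0 mul r1: issue@1 deps=(None,None) exec_start@1 write@2
I1 add r3: issue@2 deps=(None,None) exec_start@2 write@4
I2 mul r4: issue@3 deps=(0,None) exec_start@3 write@5
I3 mul r1: issue@4 deps=(0,0) exec_start@4 write@7
I4 add r3: issue@5 deps=(None,1) exec_start@5 write@7

Answer: 2 4 5 7 7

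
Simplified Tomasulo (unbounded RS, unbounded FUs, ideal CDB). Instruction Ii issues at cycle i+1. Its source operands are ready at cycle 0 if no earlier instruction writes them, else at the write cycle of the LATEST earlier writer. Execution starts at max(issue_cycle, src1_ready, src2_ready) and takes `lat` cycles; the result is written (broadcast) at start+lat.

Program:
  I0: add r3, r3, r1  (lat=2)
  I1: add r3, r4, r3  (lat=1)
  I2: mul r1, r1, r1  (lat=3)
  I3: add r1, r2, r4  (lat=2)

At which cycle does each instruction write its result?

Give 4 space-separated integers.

Answer: 3 4 6 6

Derivation:
I0 add r3: issue@1 deps=(None,None) exec_start@1 write@3
I1 add r3: issue@2 deps=(None,0) exec_start@3 write@4
I2 mul r1: issue@3 deps=(None,None) exec_start@3 write@6
I3 add r1: issue@4 deps=(None,None) exec_start@4 write@6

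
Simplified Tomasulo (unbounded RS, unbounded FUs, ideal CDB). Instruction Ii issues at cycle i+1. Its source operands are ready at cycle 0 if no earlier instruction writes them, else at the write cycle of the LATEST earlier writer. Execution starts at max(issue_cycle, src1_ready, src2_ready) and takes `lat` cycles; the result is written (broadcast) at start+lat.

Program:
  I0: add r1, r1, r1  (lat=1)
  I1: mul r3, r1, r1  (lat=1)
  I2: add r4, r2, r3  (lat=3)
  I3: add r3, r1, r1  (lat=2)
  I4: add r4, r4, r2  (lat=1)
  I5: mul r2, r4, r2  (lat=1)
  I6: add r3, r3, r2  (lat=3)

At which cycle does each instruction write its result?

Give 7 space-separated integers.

Answer: 2 3 6 6 7 8 11

Derivation:
I0 add r1: issue@1 deps=(None,None) exec_start@1 write@2
I1 mul r3: issue@2 deps=(0,0) exec_start@2 write@3
I2 add r4: issue@3 deps=(None,1) exec_start@3 write@6
I3 add r3: issue@4 deps=(0,0) exec_start@4 write@6
I4 add r4: issue@5 deps=(2,None) exec_start@6 write@7
I5 mul r2: issue@6 deps=(4,None) exec_start@7 write@8
I6 add r3: issue@7 deps=(3,5) exec_start@8 write@11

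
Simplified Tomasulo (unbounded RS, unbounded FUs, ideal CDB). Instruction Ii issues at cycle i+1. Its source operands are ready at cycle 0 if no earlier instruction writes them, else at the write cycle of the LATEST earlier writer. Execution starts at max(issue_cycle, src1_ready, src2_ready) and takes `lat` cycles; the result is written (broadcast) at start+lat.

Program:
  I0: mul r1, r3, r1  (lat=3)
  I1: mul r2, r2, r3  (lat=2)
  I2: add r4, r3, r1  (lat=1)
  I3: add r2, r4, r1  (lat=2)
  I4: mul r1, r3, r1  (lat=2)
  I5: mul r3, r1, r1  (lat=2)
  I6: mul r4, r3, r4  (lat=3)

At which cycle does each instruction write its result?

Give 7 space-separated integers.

Answer: 4 4 5 7 7 9 12

Derivation:
I0 mul r1: issue@1 deps=(None,None) exec_start@1 write@4
I1 mul r2: issue@2 deps=(None,None) exec_start@2 write@4
I2 add r4: issue@3 deps=(None,0) exec_start@4 write@5
I3 add r2: issue@4 deps=(2,0) exec_start@5 write@7
I4 mul r1: issue@5 deps=(None,0) exec_start@5 write@7
I5 mul r3: issue@6 deps=(4,4) exec_start@7 write@9
I6 mul r4: issue@7 deps=(5,2) exec_start@9 write@12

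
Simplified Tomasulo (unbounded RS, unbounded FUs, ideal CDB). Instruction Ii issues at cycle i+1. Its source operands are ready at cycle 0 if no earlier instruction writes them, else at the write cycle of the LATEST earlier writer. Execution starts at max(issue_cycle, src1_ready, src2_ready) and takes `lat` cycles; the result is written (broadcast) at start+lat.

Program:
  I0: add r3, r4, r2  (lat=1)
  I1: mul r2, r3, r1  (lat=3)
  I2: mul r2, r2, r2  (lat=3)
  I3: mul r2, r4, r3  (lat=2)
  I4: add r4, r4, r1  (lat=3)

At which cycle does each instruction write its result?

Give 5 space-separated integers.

Answer: 2 5 8 6 8

Derivation:
I0 add r3: issue@1 deps=(None,None) exec_start@1 write@2
I1 mul r2: issue@2 deps=(0,None) exec_start@2 write@5
I2 mul r2: issue@3 deps=(1,1) exec_start@5 write@8
I3 mul r2: issue@4 deps=(None,0) exec_start@4 write@6
I4 add r4: issue@5 deps=(None,None) exec_start@5 write@8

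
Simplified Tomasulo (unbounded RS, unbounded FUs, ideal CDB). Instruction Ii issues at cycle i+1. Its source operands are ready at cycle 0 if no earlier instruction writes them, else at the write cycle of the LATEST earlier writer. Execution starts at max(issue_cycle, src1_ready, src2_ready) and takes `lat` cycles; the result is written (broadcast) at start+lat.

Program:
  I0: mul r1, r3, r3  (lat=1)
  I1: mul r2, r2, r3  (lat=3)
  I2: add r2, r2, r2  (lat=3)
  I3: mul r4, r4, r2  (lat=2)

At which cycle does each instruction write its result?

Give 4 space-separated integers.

Answer: 2 5 8 10

Derivation:
I0 mul r1: issue@1 deps=(None,None) exec_start@1 write@2
I1 mul r2: issue@2 deps=(None,None) exec_start@2 write@5
I2 add r2: issue@3 deps=(1,1) exec_start@5 write@8
I3 mul r4: issue@4 deps=(None,2) exec_start@8 write@10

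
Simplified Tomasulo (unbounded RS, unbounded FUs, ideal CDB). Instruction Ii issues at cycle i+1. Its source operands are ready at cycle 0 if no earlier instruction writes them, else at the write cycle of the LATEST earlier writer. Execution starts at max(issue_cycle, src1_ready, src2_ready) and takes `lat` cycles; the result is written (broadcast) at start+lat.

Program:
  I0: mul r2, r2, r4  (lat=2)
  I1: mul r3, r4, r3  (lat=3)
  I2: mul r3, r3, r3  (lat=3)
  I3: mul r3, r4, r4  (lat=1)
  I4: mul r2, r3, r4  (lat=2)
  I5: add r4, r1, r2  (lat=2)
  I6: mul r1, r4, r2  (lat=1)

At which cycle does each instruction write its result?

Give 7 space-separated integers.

I0 mul r2: issue@1 deps=(None,None) exec_start@1 write@3
I1 mul r3: issue@2 deps=(None,None) exec_start@2 write@5
I2 mul r3: issue@3 deps=(1,1) exec_start@5 write@8
I3 mul r3: issue@4 deps=(None,None) exec_start@4 write@5
I4 mul r2: issue@5 deps=(3,None) exec_start@5 write@7
I5 add r4: issue@6 deps=(None,4) exec_start@7 write@9
I6 mul r1: issue@7 deps=(5,4) exec_start@9 write@10

Answer: 3 5 8 5 7 9 10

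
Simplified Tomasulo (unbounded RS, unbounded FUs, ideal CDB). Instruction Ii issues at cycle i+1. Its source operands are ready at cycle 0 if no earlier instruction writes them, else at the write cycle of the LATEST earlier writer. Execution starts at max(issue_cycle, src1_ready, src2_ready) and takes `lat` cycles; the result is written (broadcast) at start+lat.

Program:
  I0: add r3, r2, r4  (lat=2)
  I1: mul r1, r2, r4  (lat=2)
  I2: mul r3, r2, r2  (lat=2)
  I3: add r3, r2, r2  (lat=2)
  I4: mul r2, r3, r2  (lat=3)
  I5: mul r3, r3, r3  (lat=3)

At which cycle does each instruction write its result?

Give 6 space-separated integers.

Answer: 3 4 5 6 9 9

Derivation:
I0 add r3: issue@1 deps=(None,None) exec_start@1 write@3
I1 mul r1: issue@2 deps=(None,None) exec_start@2 write@4
I2 mul r3: issue@3 deps=(None,None) exec_start@3 write@5
I3 add r3: issue@4 deps=(None,None) exec_start@4 write@6
I4 mul r2: issue@5 deps=(3,None) exec_start@6 write@9
I5 mul r3: issue@6 deps=(3,3) exec_start@6 write@9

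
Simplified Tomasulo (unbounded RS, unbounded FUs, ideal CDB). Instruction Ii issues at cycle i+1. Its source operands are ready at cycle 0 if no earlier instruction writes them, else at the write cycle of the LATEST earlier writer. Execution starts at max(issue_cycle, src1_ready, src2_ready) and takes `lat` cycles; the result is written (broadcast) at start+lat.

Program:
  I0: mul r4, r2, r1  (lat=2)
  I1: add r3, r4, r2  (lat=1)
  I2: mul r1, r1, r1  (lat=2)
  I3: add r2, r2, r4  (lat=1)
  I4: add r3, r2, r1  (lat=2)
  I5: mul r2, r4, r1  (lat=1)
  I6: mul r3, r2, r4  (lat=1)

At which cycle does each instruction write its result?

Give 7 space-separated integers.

I0 mul r4: issue@1 deps=(None,None) exec_start@1 write@3
I1 add r3: issue@2 deps=(0,None) exec_start@3 write@4
I2 mul r1: issue@3 deps=(None,None) exec_start@3 write@5
I3 add r2: issue@4 deps=(None,0) exec_start@4 write@5
I4 add r3: issue@5 deps=(3,2) exec_start@5 write@7
I5 mul r2: issue@6 deps=(0,2) exec_start@6 write@7
I6 mul r3: issue@7 deps=(5,0) exec_start@7 write@8

Answer: 3 4 5 5 7 7 8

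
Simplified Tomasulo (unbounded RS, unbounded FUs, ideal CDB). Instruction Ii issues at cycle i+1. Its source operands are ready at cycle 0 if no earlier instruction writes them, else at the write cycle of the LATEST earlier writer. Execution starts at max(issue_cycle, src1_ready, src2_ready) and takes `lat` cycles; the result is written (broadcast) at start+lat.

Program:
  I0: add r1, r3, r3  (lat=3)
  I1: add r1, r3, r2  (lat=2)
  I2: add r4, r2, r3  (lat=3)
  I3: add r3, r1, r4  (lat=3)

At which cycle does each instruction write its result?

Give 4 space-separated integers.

Answer: 4 4 6 9

Derivation:
I0 add r1: issue@1 deps=(None,None) exec_start@1 write@4
I1 add r1: issue@2 deps=(None,None) exec_start@2 write@4
I2 add r4: issue@3 deps=(None,None) exec_start@3 write@6
I3 add r3: issue@4 deps=(1,2) exec_start@6 write@9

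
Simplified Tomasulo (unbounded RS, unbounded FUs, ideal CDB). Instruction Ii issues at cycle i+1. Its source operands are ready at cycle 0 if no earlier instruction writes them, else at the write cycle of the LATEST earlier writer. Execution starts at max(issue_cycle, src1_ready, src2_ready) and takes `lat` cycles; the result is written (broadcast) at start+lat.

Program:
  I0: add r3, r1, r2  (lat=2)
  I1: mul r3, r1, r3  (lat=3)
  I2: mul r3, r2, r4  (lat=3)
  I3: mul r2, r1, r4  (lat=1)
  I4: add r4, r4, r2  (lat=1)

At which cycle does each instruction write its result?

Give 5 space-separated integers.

I0 add r3: issue@1 deps=(None,None) exec_start@1 write@3
I1 mul r3: issue@2 deps=(None,0) exec_start@3 write@6
I2 mul r3: issue@3 deps=(None,None) exec_start@3 write@6
I3 mul r2: issue@4 deps=(None,None) exec_start@4 write@5
I4 add r4: issue@5 deps=(None,3) exec_start@5 write@6

Answer: 3 6 6 5 6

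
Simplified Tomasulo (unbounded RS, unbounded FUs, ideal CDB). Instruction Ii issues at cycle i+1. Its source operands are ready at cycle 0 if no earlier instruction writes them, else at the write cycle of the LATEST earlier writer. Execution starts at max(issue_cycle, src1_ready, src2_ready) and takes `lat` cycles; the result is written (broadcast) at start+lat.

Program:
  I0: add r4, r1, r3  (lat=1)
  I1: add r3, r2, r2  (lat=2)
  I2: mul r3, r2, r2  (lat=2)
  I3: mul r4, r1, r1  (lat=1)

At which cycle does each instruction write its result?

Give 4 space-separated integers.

I0 add r4: issue@1 deps=(None,None) exec_start@1 write@2
I1 add r3: issue@2 deps=(None,None) exec_start@2 write@4
I2 mul r3: issue@3 deps=(None,None) exec_start@3 write@5
I3 mul r4: issue@4 deps=(None,None) exec_start@4 write@5

Answer: 2 4 5 5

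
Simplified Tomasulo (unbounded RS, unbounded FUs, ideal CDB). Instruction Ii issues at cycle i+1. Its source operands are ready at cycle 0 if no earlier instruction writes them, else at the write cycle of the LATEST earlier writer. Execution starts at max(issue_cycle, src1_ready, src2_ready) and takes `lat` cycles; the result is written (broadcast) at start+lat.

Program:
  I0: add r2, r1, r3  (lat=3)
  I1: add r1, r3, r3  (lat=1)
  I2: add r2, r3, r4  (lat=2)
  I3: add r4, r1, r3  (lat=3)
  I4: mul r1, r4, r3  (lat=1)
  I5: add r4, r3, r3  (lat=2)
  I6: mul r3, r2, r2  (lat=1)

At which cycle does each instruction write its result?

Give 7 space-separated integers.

Answer: 4 3 5 7 8 8 8

Derivation:
I0 add r2: issue@1 deps=(None,None) exec_start@1 write@4
I1 add r1: issue@2 deps=(None,None) exec_start@2 write@3
I2 add r2: issue@3 deps=(None,None) exec_start@3 write@5
I3 add r4: issue@4 deps=(1,None) exec_start@4 write@7
I4 mul r1: issue@5 deps=(3,None) exec_start@7 write@8
I5 add r4: issue@6 deps=(None,None) exec_start@6 write@8
I6 mul r3: issue@7 deps=(2,2) exec_start@7 write@8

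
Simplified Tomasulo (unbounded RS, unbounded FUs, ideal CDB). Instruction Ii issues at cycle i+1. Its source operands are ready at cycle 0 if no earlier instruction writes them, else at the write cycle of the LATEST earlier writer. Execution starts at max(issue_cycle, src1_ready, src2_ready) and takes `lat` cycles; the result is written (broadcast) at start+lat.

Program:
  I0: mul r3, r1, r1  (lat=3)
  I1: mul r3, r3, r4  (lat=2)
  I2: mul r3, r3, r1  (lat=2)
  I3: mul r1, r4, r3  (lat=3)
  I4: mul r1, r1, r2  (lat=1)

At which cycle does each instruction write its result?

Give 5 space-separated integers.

I0 mul r3: issue@1 deps=(None,None) exec_start@1 write@4
I1 mul r3: issue@2 deps=(0,None) exec_start@4 write@6
I2 mul r3: issue@3 deps=(1,None) exec_start@6 write@8
I3 mul r1: issue@4 deps=(None,2) exec_start@8 write@11
I4 mul r1: issue@5 deps=(3,None) exec_start@11 write@12

Answer: 4 6 8 11 12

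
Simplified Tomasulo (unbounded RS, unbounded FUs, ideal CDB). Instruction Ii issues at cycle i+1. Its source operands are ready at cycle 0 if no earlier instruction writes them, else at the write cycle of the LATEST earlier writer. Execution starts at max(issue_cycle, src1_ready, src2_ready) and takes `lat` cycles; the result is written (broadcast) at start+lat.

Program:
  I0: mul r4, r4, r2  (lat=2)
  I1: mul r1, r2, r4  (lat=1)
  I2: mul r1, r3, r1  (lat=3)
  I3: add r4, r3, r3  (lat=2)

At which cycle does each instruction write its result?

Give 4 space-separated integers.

Answer: 3 4 7 6

Derivation:
I0 mul r4: issue@1 deps=(None,None) exec_start@1 write@3
I1 mul r1: issue@2 deps=(None,0) exec_start@3 write@4
I2 mul r1: issue@3 deps=(None,1) exec_start@4 write@7
I3 add r4: issue@4 deps=(None,None) exec_start@4 write@6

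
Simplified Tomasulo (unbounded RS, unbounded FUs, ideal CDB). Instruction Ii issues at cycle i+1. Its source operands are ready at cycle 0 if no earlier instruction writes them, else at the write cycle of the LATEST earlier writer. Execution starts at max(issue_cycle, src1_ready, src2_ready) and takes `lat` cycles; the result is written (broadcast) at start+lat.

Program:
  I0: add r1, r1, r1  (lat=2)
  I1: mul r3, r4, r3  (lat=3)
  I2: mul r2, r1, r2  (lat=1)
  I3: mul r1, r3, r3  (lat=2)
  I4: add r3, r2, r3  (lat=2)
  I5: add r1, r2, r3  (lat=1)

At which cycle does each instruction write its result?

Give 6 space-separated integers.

Answer: 3 5 4 7 7 8

Derivation:
I0 add r1: issue@1 deps=(None,None) exec_start@1 write@3
I1 mul r3: issue@2 deps=(None,None) exec_start@2 write@5
I2 mul r2: issue@3 deps=(0,None) exec_start@3 write@4
I3 mul r1: issue@4 deps=(1,1) exec_start@5 write@7
I4 add r3: issue@5 deps=(2,1) exec_start@5 write@7
I5 add r1: issue@6 deps=(2,4) exec_start@7 write@8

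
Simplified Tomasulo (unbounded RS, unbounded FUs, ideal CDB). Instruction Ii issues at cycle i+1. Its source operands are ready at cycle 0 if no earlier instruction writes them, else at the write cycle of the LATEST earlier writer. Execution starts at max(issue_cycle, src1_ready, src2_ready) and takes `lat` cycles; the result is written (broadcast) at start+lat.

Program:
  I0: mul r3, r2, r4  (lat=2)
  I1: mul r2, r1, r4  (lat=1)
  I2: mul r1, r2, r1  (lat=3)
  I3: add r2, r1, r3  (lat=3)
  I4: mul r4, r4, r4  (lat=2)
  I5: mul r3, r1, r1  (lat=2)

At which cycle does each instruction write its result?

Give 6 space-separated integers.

I0 mul r3: issue@1 deps=(None,None) exec_start@1 write@3
I1 mul r2: issue@2 deps=(None,None) exec_start@2 write@3
I2 mul r1: issue@3 deps=(1,None) exec_start@3 write@6
I3 add r2: issue@4 deps=(2,0) exec_start@6 write@9
I4 mul r4: issue@5 deps=(None,None) exec_start@5 write@7
I5 mul r3: issue@6 deps=(2,2) exec_start@6 write@8

Answer: 3 3 6 9 7 8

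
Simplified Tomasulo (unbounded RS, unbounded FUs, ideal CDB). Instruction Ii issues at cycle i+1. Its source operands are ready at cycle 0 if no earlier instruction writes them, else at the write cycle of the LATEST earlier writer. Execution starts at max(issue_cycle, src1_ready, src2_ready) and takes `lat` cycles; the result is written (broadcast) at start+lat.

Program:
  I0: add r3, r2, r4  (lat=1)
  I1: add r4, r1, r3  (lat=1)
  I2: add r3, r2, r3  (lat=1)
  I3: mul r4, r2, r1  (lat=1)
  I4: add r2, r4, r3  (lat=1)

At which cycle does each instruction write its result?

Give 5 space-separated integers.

Answer: 2 3 4 5 6

Derivation:
I0 add r3: issue@1 deps=(None,None) exec_start@1 write@2
I1 add r4: issue@2 deps=(None,0) exec_start@2 write@3
I2 add r3: issue@3 deps=(None,0) exec_start@3 write@4
I3 mul r4: issue@4 deps=(None,None) exec_start@4 write@5
I4 add r2: issue@5 deps=(3,2) exec_start@5 write@6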